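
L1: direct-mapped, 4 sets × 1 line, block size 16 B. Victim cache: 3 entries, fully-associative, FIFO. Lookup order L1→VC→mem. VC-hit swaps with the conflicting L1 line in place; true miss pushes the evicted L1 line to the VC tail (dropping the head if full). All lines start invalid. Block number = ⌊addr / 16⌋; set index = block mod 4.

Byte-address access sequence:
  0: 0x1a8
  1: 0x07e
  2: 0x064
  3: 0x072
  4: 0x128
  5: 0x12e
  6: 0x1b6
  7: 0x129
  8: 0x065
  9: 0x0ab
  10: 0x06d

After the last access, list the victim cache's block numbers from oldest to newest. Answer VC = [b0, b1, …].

#0 0x1a8→b26/s2 MISS; vc=[]
#1 0x7e→b7/s3 MISS; vc=[]
#2 0x64→b6/s2 MISS; vc=[26]
#3 0x72→b7/s3 L1-HIT; vc=[26]
#4 0x128→b18/s2 MISS; vc=[26,6]
#5 0x12e→b18/s2 L1-HIT; vc=[26,6]
#6 0x1b6→b27/s3 MISS; vc=[26,6,7]
#7 0x129→b18/s2 L1-HIT; vc=[26,6,7]
#8 0x65→b6/s2 VC-HIT; vc=[26,18,7]
#9 0xab→b10/s2 MISS; vc=[18,7,6]
#10 0x6d→b6/s2 VC-HIT; vc=[18,7,10]

VC = [18, 7, 10]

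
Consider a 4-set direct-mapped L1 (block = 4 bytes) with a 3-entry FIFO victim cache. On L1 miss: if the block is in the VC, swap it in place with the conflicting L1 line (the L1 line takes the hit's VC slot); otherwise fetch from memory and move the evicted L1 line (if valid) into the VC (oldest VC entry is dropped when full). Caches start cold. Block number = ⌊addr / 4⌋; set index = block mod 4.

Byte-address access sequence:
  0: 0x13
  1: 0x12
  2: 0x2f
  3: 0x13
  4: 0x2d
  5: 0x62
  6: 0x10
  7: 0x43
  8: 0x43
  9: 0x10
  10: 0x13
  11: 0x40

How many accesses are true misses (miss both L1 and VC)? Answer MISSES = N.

  [0] addr=0x13 blk=4 s=0: MISS | VC []
  [1] addr=0x12 blk=4 s=0: L1-HIT | VC []
  [2] addr=0x2f blk=11 s=3: MISS | VC []
  [3] addr=0x13 blk=4 s=0: L1-HIT | VC []
  [4] addr=0x2d blk=11 s=3: L1-HIT | VC []
  [5] addr=0x62 blk=24 s=0: MISS | VC [4]
  [6] addr=0x10 blk=4 s=0: VC-HIT | VC [24]
  [7] addr=0x43 blk=16 s=0: MISS | VC [24, 4]
  [8] addr=0x43 blk=16 s=0: L1-HIT | VC [24, 4]
  [9] addr=0x10 blk=4 s=0: VC-HIT | VC [24, 16]
  [10] addr=0x13 blk=4 s=0: L1-HIT | VC [24, 16]
  [11] addr=0x40 blk=16 s=0: VC-HIT | VC [24, 4]

MISSES = 4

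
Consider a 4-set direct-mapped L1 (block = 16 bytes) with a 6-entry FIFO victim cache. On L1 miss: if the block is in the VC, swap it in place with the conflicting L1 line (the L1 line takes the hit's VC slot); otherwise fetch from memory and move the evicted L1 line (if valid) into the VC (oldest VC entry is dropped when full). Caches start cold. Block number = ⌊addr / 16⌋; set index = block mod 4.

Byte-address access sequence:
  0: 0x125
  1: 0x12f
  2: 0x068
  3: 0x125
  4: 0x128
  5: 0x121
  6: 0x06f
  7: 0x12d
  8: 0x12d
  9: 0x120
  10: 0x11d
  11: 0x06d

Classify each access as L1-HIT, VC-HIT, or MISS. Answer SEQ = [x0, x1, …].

SEQ = [MISS, L1-HIT, MISS, VC-HIT, L1-HIT, L1-HIT, VC-HIT, VC-HIT, L1-HIT, L1-HIT, MISS, VC-HIT]

  [0] addr=0x125 blk=18 s=2: MISS | VC []
  [1] addr=0x12f blk=18 s=2: L1-HIT | VC []
  [2] addr=0x68 blk=6 s=2: MISS | VC [18]
  [3] addr=0x125 blk=18 s=2: VC-HIT | VC [6]
  [4] addr=0x128 blk=18 s=2: L1-HIT | VC [6]
  [5] addr=0x121 blk=18 s=2: L1-HIT | VC [6]
  [6] addr=0x6f blk=6 s=2: VC-HIT | VC [18]
  [7] addr=0x12d blk=18 s=2: VC-HIT | VC [6]
  [8] addr=0x12d blk=18 s=2: L1-HIT | VC [6]
  [9] addr=0x120 blk=18 s=2: L1-HIT | VC [6]
  [10] addr=0x11d blk=17 s=1: MISS | VC [6]
  [11] addr=0x6d blk=6 s=2: VC-HIT | VC [18]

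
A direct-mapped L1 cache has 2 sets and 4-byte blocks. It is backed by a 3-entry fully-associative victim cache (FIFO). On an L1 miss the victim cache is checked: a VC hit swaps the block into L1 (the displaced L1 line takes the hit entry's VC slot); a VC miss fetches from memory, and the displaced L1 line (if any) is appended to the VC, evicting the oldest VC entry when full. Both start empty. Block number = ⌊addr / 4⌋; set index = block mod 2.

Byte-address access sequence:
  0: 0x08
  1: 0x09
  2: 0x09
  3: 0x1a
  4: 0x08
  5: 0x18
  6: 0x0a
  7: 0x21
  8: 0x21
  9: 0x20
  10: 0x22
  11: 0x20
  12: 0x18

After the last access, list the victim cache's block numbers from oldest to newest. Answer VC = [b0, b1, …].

0: 0x8 (blk 2, set 0) → MISS  vc=[]
1: 0x9 (blk 2, set 0) → L1-HIT  vc=[]
2: 0x9 (blk 2, set 0) → L1-HIT  vc=[]
3: 0x1a (blk 6, set 0) → MISS  vc=[2]
4: 0x8 (blk 2, set 0) → VC-HIT  vc=[6]
5: 0x18 (blk 6, set 0) → VC-HIT  vc=[2]
6: 0xa (blk 2, set 0) → VC-HIT  vc=[6]
7: 0x21 (blk 8, set 0) → MISS  vc=[6, 2]
8: 0x21 (blk 8, set 0) → L1-HIT  vc=[6, 2]
9: 0x20 (blk 8, set 0) → L1-HIT  vc=[6, 2]
10: 0x22 (blk 8, set 0) → L1-HIT  vc=[6, 2]
11: 0x20 (blk 8, set 0) → L1-HIT  vc=[6, 2]
12: 0x18 (blk 6, set 0) → VC-HIT  vc=[8, 2]

VC = [8, 2]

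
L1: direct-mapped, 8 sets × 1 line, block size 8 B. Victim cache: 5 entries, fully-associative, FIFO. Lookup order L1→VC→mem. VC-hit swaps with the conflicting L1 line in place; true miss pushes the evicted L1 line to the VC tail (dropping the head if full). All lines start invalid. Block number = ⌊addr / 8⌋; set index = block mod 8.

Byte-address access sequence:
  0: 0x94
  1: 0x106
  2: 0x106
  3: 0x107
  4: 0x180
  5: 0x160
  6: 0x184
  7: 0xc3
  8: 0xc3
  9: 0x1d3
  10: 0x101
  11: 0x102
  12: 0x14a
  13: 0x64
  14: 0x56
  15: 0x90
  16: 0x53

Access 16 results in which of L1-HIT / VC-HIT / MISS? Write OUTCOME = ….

  [0] addr=0x94 blk=18 s=2: MISS | VC []
  [1] addr=0x106 blk=32 s=0: MISS | VC []
  [2] addr=0x106 blk=32 s=0: L1-HIT | VC []
  [3] addr=0x107 blk=32 s=0: L1-HIT | VC []
  [4] addr=0x180 blk=48 s=0: MISS | VC [32]
  [5] addr=0x160 blk=44 s=4: MISS | VC [32]
  [6] addr=0x184 blk=48 s=0: L1-HIT | VC [32]
  [7] addr=0xc3 blk=24 s=0: MISS | VC [32, 48]
  [8] addr=0xc3 blk=24 s=0: L1-HIT | VC [32, 48]
  [9] addr=0x1d3 blk=58 s=2: MISS | VC [32, 48, 18]
  [10] addr=0x101 blk=32 s=0: VC-HIT | VC [24, 48, 18]
  [11] addr=0x102 blk=32 s=0: L1-HIT | VC [24, 48, 18]
  [12] addr=0x14a blk=41 s=1: MISS | VC [24, 48, 18]
  [13] addr=0x64 blk=12 s=4: MISS | VC [24, 48, 18, 44]
  [14] addr=0x56 blk=10 s=2: MISS | VC [24, 48, 18, 44, 58]
  [15] addr=0x90 blk=18 s=2: VC-HIT | VC [24, 48, 10, 44, 58]
  [16] addr=0x53 blk=10 s=2: VC-HIT | VC [24, 48, 18, 44, 58]

OUTCOME = VC-HIT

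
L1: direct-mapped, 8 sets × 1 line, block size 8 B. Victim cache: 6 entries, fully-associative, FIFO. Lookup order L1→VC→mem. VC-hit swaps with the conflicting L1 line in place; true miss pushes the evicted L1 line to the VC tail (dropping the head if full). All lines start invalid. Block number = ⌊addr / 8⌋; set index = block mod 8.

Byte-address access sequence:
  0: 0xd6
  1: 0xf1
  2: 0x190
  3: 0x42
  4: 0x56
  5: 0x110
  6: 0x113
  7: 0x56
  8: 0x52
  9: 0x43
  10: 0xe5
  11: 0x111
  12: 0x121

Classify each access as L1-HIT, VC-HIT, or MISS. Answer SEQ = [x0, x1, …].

#0 0xd6→b26/s2 MISS; vc=[]
#1 0xf1→b30/s6 MISS; vc=[]
#2 0x190→b50/s2 MISS; vc=[26]
#3 0x42→b8/s0 MISS; vc=[26]
#4 0x56→b10/s2 MISS; vc=[26,50]
#5 0x110→b34/s2 MISS; vc=[26,50,10]
#6 0x113→b34/s2 L1-HIT; vc=[26,50,10]
#7 0x56→b10/s2 VC-HIT; vc=[26,50,34]
#8 0x52→b10/s2 L1-HIT; vc=[26,50,34]
#9 0x43→b8/s0 L1-HIT; vc=[26,50,34]
#10 0xe5→b28/s4 MISS; vc=[26,50,34]
#11 0x111→b34/s2 VC-HIT; vc=[26,50,10]
#12 0x121→b36/s4 MISS; vc=[26,50,10,28]

SEQ = [MISS, MISS, MISS, MISS, MISS, MISS, L1-HIT, VC-HIT, L1-HIT, L1-HIT, MISS, VC-HIT, MISS]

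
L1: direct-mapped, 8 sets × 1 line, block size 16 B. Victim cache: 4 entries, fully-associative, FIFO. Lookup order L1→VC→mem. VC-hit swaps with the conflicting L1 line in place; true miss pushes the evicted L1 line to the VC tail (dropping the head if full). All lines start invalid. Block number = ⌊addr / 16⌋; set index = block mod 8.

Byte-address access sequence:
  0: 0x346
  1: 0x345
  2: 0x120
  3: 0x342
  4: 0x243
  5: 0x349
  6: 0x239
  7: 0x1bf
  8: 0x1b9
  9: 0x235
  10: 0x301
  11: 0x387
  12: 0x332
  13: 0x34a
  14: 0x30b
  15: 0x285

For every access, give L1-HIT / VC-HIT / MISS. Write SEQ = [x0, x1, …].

SEQ = [MISS, L1-HIT, MISS, L1-HIT, MISS, VC-HIT, MISS, MISS, L1-HIT, VC-HIT, MISS, MISS, MISS, L1-HIT, VC-HIT, MISS]

  [0] addr=0x346 blk=52 s=4: MISS | VC []
  [1] addr=0x345 blk=52 s=4: L1-HIT | VC []
  [2] addr=0x120 blk=18 s=2: MISS | VC []
  [3] addr=0x342 blk=52 s=4: L1-HIT | VC []
  [4] addr=0x243 blk=36 s=4: MISS | VC [52]
  [5] addr=0x349 blk=52 s=4: VC-HIT | VC [36]
  [6] addr=0x239 blk=35 s=3: MISS | VC [36]
  [7] addr=0x1bf blk=27 s=3: MISS | VC [36, 35]
  [8] addr=0x1b9 blk=27 s=3: L1-HIT | VC [36, 35]
  [9] addr=0x235 blk=35 s=3: VC-HIT | VC [36, 27]
  [10] addr=0x301 blk=48 s=0: MISS | VC [36, 27]
  [11] addr=0x387 blk=56 s=0: MISS | VC [36, 27, 48]
  [12] addr=0x332 blk=51 s=3: MISS | VC [36, 27, 48, 35]
  [13] addr=0x34a blk=52 s=4: L1-HIT | VC [36, 27, 48, 35]
  [14] addr=0x30b blk=48 s=0: VC-HIT | VC [36, 27, 56, 35]
  [15] addr=0x285 blk=40 s=0: MISS | VC [27, 56, 35, 48]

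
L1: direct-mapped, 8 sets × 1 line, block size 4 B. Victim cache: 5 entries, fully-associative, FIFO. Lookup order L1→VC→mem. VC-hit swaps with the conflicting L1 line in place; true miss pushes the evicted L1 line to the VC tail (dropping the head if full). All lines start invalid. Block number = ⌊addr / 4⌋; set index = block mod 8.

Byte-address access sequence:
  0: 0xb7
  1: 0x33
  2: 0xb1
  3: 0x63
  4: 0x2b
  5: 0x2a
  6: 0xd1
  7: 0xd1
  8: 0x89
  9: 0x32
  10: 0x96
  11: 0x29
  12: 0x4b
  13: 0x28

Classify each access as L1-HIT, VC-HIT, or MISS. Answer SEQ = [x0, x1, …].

  [0] addr=0xb7 blk=45 s=5: MISS | VC []
  [1] addr=0x33 blk=12 s=4: MISS | VC []
  [2] addr=0xb1 blk=44 s=4: MISS | VC [12]
  [3] addr=0x63 blk=24 s=0: MISS | VC [12]
  [4] addr=0x2b blk=10 s=2: MISS | VC [12]
  [5] addr=0x2a blk=10 s=2: L1-HIT | VC [12]
  [6] addr=0xd1 blk=52 s=4: MISS | VC [12, 44]
  [7] addr=0xd1 blk=52 s=4: L1-HIT | VC [12, 44]
  [8] addr=0x89 blk=34 s=2: MISS | VC [12, 44, 10]
  [9] addr=0x32 blk=12 s=4: VC-HIT | VC [52, 44, 10]
  [10] addr=0x96 blk=37 s=5: MISS | VC [52, 44, 10, 45]
  [11] addr=0x29 blk=10 s=2: VC-HIT | VC [52, 44, 34, 45]
  [12] addr=0x4b blk=18 s=2: MISS | VC [52, 44, 34, 45, 10]
  [13] addr=0x28 blk=10 s=2: VC-HIT | VC [52, 44, 34, 45, 18]

SEQ = [MISS, MISS, MISS, MISS, MISS, L1-HIT, MISS, L1-HIT, MISS, VC-HIT, MISS, VC-HIT, MISS, VC-HIT]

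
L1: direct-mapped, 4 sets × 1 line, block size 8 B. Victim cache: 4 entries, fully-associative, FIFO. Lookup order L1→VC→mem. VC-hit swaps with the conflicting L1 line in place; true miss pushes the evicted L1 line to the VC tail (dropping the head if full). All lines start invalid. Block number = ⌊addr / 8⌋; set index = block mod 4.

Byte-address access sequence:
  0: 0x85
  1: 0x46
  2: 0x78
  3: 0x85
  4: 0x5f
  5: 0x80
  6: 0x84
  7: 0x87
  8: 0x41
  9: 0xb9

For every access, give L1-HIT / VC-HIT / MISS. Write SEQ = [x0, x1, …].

#0 0x85→b16/s0 MISS; vc=[]
#1 0x46→b8/s0 MISS; vc=[16]
#2 0x78→b15/s3 MISS; vc=[16]
#3 0x85→b16/s0 VC-HIT; vc=[8]
#4 0x5f→b11/s3 MISS; vc=[8,15]
#5 0x80→b16/s0 L1-HIT; vc=[8,15]
#6 0x84→b16/s0 L1-HIT; vc=[8,15]
#7 0x87→b16/s0 L1-HIT; vc=[8,15]
#8 0x41→b8/s0 VC-HIT; vc=[16,15]
#9 0xb9→b23/s3 MISS; vc=[16,15,11]

SEQ = [MISS, MISS, MISS, VC-HIT, MISS, L1-HIT, L1-HIT, L1-HIT, VC-HIT, MISS]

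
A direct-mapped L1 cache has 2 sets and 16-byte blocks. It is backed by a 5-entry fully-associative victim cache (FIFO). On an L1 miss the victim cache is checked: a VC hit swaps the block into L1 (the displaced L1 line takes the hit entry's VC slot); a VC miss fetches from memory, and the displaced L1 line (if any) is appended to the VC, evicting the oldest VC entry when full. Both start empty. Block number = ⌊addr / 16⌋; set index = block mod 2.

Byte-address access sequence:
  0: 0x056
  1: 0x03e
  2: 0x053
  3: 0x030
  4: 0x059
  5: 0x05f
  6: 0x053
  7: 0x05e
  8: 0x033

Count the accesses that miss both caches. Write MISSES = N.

0: 0x56 (blk 5, set 1) → MISS  vc=[]
1: 0x3e (blk 3, set 1) → MISS  vc=[5]
2: 0x53 (blk 5, set 1) → VC-HIT  vc=[3]
3: 0x30 (blk 3, set 1) → VC-HIT  vc=[5]
4: 0x59 (blk 5, set 1) → VC-HIT  vc=[3]
5: 0x5f (blk 5, set 1) → L1-HIT  vc=[3]
6: 0x53 (blk 5, set 1) → L1-HIT  vc=[3]
7: 0x5e (blk 5, set 1) → L1-HIT  vc=[3]
8: 0x33 (blk 3, set 1) → VC-HIT  vc=[5]

MISSES = 2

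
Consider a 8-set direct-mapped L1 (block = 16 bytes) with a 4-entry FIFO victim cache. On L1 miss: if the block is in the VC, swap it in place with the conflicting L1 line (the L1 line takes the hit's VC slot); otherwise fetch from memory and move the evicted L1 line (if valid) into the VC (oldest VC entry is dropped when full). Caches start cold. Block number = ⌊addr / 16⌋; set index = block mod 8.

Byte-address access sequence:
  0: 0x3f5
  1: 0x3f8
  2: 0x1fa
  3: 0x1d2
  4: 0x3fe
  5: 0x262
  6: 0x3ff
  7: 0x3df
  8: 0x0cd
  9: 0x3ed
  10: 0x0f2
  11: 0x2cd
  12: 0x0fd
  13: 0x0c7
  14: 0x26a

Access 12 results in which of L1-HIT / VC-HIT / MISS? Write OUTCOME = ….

OUTCOME = L1-HIT

#0 0x3f5→b63/s7 MISS; vc=[]
#1 0x3f8→b63/s7 L1-HIT; vc=[]
#2 0x1fa→b31/s7 MISS; vc=[63]
#3 0x1d2→b29/s5 MISS; vc=[63]
#4 0x3fe→b63/s7 VC-HIT; vc=[31]
#5 0x262→b38/s6 MISS; vc=[31]
#6 0x3ff→b63/s7 L1-HIT; vc=[31]
#7 0x3df→b61/s5 MISS; vc=[31,29]
#8 0xcd→b12/s4 MISS; vc=[31,29]
#9 0x3ed→b62/s6 MISS; vc=[31,29,38]
#10 0xf2→b15/s7 MISS; vc=[31,29,38,63]
#11 0x2cd→b44/s4 MISS; vc=[29,38,63,12]
#12 0xfd→b15/s7 L1-HIT; vc=[29,38,63,12]
#13 0xc7→b12/s4 VC-HIT; vc=[29,38,63,44]
#14 0x26a→b38/s6 VC-HIT; vc=[29,62,63,44]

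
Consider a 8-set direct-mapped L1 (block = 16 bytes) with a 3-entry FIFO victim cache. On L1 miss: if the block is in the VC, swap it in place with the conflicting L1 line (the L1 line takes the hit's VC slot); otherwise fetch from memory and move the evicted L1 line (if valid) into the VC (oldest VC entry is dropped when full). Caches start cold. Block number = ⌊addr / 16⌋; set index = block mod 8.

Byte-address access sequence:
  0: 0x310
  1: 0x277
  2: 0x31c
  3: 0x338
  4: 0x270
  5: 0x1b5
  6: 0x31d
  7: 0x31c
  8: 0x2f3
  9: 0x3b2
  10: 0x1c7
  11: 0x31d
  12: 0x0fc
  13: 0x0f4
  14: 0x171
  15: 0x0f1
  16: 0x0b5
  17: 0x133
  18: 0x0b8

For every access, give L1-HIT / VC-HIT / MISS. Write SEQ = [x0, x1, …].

  [0] addr=0x310 blk=49 s=1: MISS | VC []
  [1] addr=0x277 blk=39 s=7: MISS | VC []
  [2] addr=0x31c blk=49 s=1: L1-HIT | VC []
  [3] addr=0x338 blk=51 s=3: MISS | VC []
  [4] addr=0x270 blk=39 s=7: L1-HIT | VC []
  [5] addr=0x1b5 blk=27 s=3: MISS | VC [51]
  [6] addr=0x31d blk=49 s=1: L1-HIT | VC [51]
  [7] addr=0x31c blk=49 s=1: L1-HIT | VC [51]
  [8] addr=0x2f3 blk=47 s=7: MISS | VC [51, 39]
  [9] addr=0x3b2 blk=59 s=3: MISS | VC [51, 39, 27]
  [10] addr=0x1c7 blk=28 s=4: MISS | VC [51, 39, 27]
  [11] addr=0x31d blk=49 s=1: L1-HIT | VC [51, 39, 27]
  [12] addr=0xfc blk=15 s=7: MISS | VC [39, 27, 47]
  [13] addr=0xf4 blk=15 s=7: L1-HIT | VC [39, 27, 47]
  [14] addr=0x171 blk=23 s=7: MISS | VC [27, 47, 15]
  [15] addr=0xf1 blk=15 s=7: VC-HIT | VC [27, 47, 23]
  [16] addr=0xb5 blk=11 s=3: MISS | VC [47, 23, 59]
  [17] addr=0x133 blk=19 s=3: MISS | VC [23, 59, 11]
  [18] addr=0xb8 blk=11 s=3: VC-HIT | VC [23, 59, 19]

SEQ = [MISS, MISS, L1-HIT, MISS, L1-HIT, MISS, L1-HIT, L1-HIT, MISS, MISS, MISS, L1-HIT, MISS, L1-HIT, MISS, VC-HIT, MISS, MISS, VC-HIT]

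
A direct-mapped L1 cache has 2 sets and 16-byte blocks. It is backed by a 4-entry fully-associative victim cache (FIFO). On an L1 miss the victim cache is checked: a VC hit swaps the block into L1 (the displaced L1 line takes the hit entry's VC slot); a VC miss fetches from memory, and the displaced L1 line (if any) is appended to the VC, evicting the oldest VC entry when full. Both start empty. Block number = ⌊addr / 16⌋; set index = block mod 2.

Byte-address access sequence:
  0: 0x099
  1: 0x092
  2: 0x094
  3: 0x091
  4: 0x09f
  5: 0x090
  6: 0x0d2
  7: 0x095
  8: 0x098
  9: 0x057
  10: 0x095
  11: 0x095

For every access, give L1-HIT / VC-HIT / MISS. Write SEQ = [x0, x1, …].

  [0] addr=0x99 blk=9 s=1: MISS | VC []
  [1] addr=0x92 blk=9 s=1: L1-HIT | VC []
  [2] addr=0x94 blk=9 s=1: L1-HIT | VC []
  [3] addr=0x91 blk=9 s=1: L1-HIT | VC []
  [4] addr=0x9f blk=9 s=1: L1-HIT | VC []
  [5] addr=0x90 blk=9 s=1: L1-HIT | VC []
  [6] addr=0xd2 blk=13 s=1: MISS | VC [9]
  [7] addr=0x95 blk=9 s=1: VC-HIT | VC [13]
  [8] addr=0x98 blk=9 s=1: L1-HIT | VC [13]
  [9] addr=0x57 blk=5 s=1: MISS | VC [13, 9]
  [10] addr=0x95 blk=9 s=1: VC-HIT | VC [13, 5]
  [11] addr=0x95 blk=9 s=1: L1-HIT | VC [13, 5]

SEQ = [MISS, L1-HIT, L1-HIT, L1-HIT, L1-HIT, L1-HIT, MISS, VC-HIT, L1-HIT, MISS, VC-HIT, L1-HIT]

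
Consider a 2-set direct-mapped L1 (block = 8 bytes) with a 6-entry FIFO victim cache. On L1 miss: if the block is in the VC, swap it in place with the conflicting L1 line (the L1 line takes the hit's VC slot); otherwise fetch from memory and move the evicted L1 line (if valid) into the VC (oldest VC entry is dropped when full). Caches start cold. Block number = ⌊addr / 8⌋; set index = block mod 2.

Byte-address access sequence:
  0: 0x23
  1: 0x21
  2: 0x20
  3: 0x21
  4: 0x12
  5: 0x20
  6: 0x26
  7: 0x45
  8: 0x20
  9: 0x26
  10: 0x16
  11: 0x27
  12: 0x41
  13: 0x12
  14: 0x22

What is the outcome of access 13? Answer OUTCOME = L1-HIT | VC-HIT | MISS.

OUTCOME = VC-HIT

  [0] addr=0x23 blk=4 s=0: MISS | VC []
  [1] addr=0x21 blk=4 s=0: L1-HIT | VC []
  [2] addr=0x20 blk=4 s=0: L1-HIT | VC []
  [3] addr=0x21 blk=4 s=0: L1-HIT | VC []
  [4] addr=0x12 blk=2 s=0: MISS | VC [4]
  [5] addr=0x20 blk=4 s=0: VC-HIT | VC [2]
  [6] addr=0x26 blk=4 s=0: L1-HIT | VC [2]
  [7] addr=0x45 blk=8 s=0: MISS | VC [2, 4]
  [8] addr=0x20 blk=4 s=0: VC-HIT | VC [2, 8]
  [9] addr=0x26 blk=4 s=0: L1-HIT | VC [2, 8]
  [10] addr=0x16 blk=2 s=0: VC-HIT | VC [4, 8]
  [11] addr=0x27 blk=4 s=0: VC-HIT | VC [2, 8]
  [12] addr=0x41 blk=8 s=0: VC-HIT | VC [2, 4]
  [13] addr=0x12 blk=2 s=0: VC-HIT | VC [8, 4]
  [14] addr=0x22 blk=4 s=0: VC-HIT | VC [8, 2]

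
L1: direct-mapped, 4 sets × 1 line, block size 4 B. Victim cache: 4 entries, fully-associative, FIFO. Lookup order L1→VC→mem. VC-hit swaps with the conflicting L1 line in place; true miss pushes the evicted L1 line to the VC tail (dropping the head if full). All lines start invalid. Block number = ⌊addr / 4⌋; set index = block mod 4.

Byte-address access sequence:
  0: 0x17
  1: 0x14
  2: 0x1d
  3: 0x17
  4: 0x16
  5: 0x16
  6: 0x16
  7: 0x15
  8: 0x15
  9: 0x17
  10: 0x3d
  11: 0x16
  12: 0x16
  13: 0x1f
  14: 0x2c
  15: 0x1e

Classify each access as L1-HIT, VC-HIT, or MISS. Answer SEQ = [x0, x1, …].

SEQ = [MISS, L1-HIT, MISS, L1-HIT, L1-HIT, L1-HIT, L1-HIT, L1-HIT, L1-HIT, L1-HIT, MISS, L1-HIT, L1-HIT, VC-HIT, MISS, VC-HIT]

0: 0x17 (blk 5, set 1) → MISS  vc=[]
1: 0x14 (blk 5, set 1) → L1-HIT  vc=[]
2: 0x1d (blk 7, set 3) → MISS  vc=[]
3: 0x17 (blk 5, set 1) → L1-HIT  vc=[]
4: 0x16 (blk 5, set 1) → L1-HIT  vc=[]
5: 0x16 (blk 5, set 1) → L1-HIT  vc=[]
6: 0x16 (blk 5, set 1) → L1-HIT  vc=[]
7: 0x15 (blk 5, set 1) → L1-HIT  vc=[]
8: 0x15 (blk 5, set 1) → L1-HIT  vc=[]
9: 0x17 (blk 5, set 1) → L1-HIT  vc=[]
10: 0x3d (blk 15, set 3) → MISS  vc=[7]
11: 0x16 (blk 5, set 1) → L1-HIT  vc=[7]
12: 0x16 (blk 5, set 1) → L1-HIT  vc=[7]
13: 0x1f (blk 7, set 3) → VC-HIT  vc=[15]
14: 0x2c (blk 11, set 3) → MISS  vc=[15, 7]
15: 0x1e (blk 7, set 3) → VC-HIT  vc=[15, 11]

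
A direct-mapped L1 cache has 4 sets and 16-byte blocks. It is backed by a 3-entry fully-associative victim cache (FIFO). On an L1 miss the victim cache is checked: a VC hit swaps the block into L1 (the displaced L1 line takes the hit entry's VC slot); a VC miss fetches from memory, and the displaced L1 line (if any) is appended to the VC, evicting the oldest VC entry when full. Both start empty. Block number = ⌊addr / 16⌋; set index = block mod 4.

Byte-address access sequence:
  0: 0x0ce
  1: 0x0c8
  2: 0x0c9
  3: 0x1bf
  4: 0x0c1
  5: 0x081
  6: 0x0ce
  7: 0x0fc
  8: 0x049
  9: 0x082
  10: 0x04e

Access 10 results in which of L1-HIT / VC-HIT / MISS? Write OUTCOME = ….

0: 0xce (blk 12, set 0) → MISS  vc=[]
1: 0xc8 (blk 12, set 0) → L1-HIT  vc=[]
2: 0xc9 (blk 12, set 0) → L1-HIT  vc=[]
3: 0x1bf (blk 27, set 3) → MISS  vc=[]
4: 0xc1 (blk 12, set 0) → L1-HIT  vc=[]
5: 0x81 (blk 8, set 0) → MISS  vc=[12]
6: 0xce (blk 12, set 0) → VC-HIT  vc=[8]
7: 0xfc (blk 15, set 3) → MISS  vc=[8, 27]
8: 0x49 (blk 4, set 0) → MISS  vc=[8, 27, 12]
9: 0x82 (blk 8, set 0) → VC-HIT  vc=[4, 27, 12]
10: 0x4e (blk 4, set 0) → VC-HIT  vc=[8, 27, 12]

OUTCOME = VC-HIT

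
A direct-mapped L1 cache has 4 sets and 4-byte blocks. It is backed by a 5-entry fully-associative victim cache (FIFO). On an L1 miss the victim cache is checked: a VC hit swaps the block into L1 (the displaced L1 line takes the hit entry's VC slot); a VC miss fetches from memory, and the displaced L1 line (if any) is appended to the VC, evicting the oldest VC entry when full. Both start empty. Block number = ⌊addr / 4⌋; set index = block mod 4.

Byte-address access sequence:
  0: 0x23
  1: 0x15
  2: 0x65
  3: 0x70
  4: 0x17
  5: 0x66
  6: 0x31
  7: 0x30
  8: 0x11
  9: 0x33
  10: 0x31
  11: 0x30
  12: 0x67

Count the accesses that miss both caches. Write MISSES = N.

MISSES = 6

#0 0x23→b8/s0 MISS; vc=[]
#1 0x15→b5/s1 MISS; vc=[]
#2 0x65→b25/s1 MISS; vc=[5]
#3 0x70→b28/s0 MISS; vc=[5,8]
#4 0x17→b5/s1 VC-HIT; vc=[25,8]
#5 0x66→b25/s1 VC-HIT; vc=[5,8]
#6 0x31→b12/s0 MISS; vc=[5,8,28]
#7 0x30→b12/s0 L1-HIT; vc=[5,8,28]
#8 0x11→b4/s0 MISS; vc=[5,8,28,12]
#9 0x33→b12/s0 VC-HIT; vc=[5,8,28,4]
#10 0x31→b12/s0 L1-HIT; vc=[5,8,28,4]
#11 0x30→b12/s0 L1-HIT; vc=[5,8,28,4]
#12 0x67→b25/s1 L1-HIT; vc=[5,8,28,4]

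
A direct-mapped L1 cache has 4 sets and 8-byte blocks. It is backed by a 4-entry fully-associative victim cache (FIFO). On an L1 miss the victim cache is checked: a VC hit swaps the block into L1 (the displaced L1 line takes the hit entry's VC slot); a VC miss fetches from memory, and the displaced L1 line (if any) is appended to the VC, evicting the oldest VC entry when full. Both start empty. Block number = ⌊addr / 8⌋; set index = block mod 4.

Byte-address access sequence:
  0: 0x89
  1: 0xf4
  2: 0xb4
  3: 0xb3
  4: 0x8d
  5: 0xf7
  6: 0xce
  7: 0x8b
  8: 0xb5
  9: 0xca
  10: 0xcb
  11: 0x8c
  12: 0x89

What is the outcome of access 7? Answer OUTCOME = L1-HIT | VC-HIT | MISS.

#0 0x89→b17/s1 MISS; vc=[]
#1 0xf4→b30/s2 MISS; vc=[]
#2 0xb4→b22/s2 MISS; vc=[30]
#3 0xb3→b22/s2 L1-HIT; vc=[30]
#4 0x8d→b17/s1 L1-HIT; vc=[30]
#5 0xf7→b30/s2 VC-HIT; vc=[22]
#6 0xce→b25/s1 MISS; vc=[22,17]
#7 0x8b→b17/s1 VC-HIT; vc=[22,25]
#8 0xb5→b22/s2 VC-HIT; vc=[30,25]
#9 0xca→b25/s1 VC-HIT; vc=[30,17]
#10 0xcb→b25/s1 L1-HIT; vc=[30,17]
#11 0x8c→b17/s1 VC-HIT; vc=[30,25]
#12 0x89→b17/s1 L1-HIT; vc=[30,25]

OUTCOME = VC-HIT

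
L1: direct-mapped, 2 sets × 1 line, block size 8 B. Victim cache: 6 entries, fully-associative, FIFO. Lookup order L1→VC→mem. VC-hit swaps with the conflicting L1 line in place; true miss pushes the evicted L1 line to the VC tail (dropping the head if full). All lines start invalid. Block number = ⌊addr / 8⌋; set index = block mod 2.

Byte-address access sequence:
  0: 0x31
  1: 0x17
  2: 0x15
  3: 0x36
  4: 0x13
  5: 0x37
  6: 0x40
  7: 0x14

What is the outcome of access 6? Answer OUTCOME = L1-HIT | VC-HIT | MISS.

#0 0x31→b6/s0 MISS; vc=[]
#1 0x17→b2/s0 MISS; vc=[6]
#2 0x15→b2/s0 L1-HIT; vc=[6]
#3 0x36→b6/s0 VC-HIT; vc=[2]
#4 0x13→b2/s0 VC-HIT; vc=[6]
#5 0x37→b6/s0 VC-HIT; vc=[2]
#6 0x40→b8/s0 MISS; vc=[2,6]
#7 0x14→b2/s0 VC-HIT; vc=[8,6]

OUTCOME = MISS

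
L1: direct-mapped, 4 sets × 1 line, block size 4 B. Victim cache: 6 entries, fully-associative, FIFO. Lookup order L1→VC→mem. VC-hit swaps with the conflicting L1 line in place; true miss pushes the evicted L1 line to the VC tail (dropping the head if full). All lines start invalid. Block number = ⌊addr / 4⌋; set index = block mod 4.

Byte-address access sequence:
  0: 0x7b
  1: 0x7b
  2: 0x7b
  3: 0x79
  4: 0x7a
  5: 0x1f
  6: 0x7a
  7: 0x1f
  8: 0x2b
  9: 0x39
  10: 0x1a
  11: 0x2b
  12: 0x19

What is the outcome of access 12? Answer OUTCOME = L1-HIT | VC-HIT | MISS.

#0 0x7b→b30/s2 MISS; vc=[]
#1 0x7b→b30/s2 L1-HIT; vc=[]
#2 0x7b→b30/s2 L1-HIT; vc=[]
#3 0x79→b30/s2 L1-HIT; vc=[]
#4 0x7a→b30/s2 L1-HIT; vc=[]
#5 0x1f→b7/s3 MISS; vc=[]
#6 0x7a→b30/s2 L1-HIT; vc=[]
#7 0x1f→b7/s3 L1-HIT; vc=[]
#8 0x2b→b10/s2 MISS; vc=[30]
#9 0x39→b14/s2 MISS; vc=[30,10]
#10 0x1a→b6/s2 MISS; vc=[30,10,14]
#11 0x2b→b10/s2 VC-HIT; vc=[30,6,14]
#12 0x19→b6/s2 VC-HIT; vc=[30,10,14]

OUTCOME = VC-HIT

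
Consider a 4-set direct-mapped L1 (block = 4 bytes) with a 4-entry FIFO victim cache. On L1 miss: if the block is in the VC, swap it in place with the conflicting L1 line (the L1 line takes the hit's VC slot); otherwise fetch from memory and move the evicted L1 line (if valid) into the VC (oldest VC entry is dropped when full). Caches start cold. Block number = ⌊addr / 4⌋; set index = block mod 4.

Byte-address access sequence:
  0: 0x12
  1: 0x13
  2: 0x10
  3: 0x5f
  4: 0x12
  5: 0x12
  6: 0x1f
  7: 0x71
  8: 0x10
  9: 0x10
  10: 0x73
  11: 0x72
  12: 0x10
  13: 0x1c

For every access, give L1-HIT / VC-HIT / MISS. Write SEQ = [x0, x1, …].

SEQ = [MISS, L1-HIT, L1-HIT, MISS, L1-HIT, L1-HIT, MISS, MISS, VC-HIT, L1-HIT, VC-HIT, L1-HIT, VC-HIT, L1-HIT]

  [0] addr=0x12 blk=4 s=0: MISS | VC []
  [1] addr=0x13 blk=4 s=0: L1-HIT | VC []
  [2] addr=0x10 blk=4 s=0: L1-HIT | VC []
  [3] addr=0x5f blk=23 s=3: MISS | VC []
  [4] addr=0x12 blk=4 s=0: L1-HIT | VC []
  [5] addr=0x12 blk=4 s=0: L1-HIT | VC []
  [6] addr=0x1f blk=7 s=3: MISS | VC [23]
  [7] addr=0x71 blk=28 s=0: MISS | VC [23, 4]
  [8] addr=0x10 blk=4 s=0: VC-HIT | VC [23, 28]
  [9] addr=0x10 blk=4 s=0: L1-HIT | VC [23, 28]
  [10] addr=0x73 blk=28 s=0: VC-HIT | VC [23, 4]
  [11] addr=0x72 blk=28 s=0: L1-HIT | VC [23, 4]
  [12] addr=0x10 blk=4 s=0: VC-HIT | VC [23, 28]
  [13] addr=0x1c blk=7 s=3: L1-HIT | VC [23, 28]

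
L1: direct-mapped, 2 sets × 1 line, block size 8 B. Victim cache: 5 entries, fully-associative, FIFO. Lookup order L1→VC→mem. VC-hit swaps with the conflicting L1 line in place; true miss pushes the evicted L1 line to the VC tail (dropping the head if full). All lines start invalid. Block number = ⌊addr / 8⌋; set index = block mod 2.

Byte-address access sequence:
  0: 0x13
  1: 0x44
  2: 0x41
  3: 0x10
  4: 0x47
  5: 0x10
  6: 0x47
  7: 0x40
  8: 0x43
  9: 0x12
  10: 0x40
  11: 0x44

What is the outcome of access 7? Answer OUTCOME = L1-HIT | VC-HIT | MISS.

  [0] addr=0x13 blk=2 s=0: MISS | VC []
  [1] addr=0x44 blk=8 s=0: MISS | VC [2]
  [2] addr=0x41 blk=8 s=0: L1-HIT | VC [2]
  [3] addr=0x10 blk=2 s=0: VC-HIT | VC [8]
  [4] addr=0x47 blk=8 s=0: VC-HIT | VC [2]
  [5] addr=0x10 blk=2 s=0: VC-HIT | VC [8]
  [6] addr=0x47 blk=8 s=0: VC-HIT | VC [2]
  [7] addr=0x40 blk=8 s=0: L1-HIT | VC [2]
  [8] addr=0x43 blk=8 s=0: L1-HIT | VC [2]
  [9] addr=0x12 blk=2 s=0: VC-HIT | VC [8]
  [10] addr=0x40 blk=8 s=0: VC-HIT | VC [2]
  [11] addr=0x44 blk=8 s=0: L1-HIT | VC [2]

OUTCOME = L1-HIT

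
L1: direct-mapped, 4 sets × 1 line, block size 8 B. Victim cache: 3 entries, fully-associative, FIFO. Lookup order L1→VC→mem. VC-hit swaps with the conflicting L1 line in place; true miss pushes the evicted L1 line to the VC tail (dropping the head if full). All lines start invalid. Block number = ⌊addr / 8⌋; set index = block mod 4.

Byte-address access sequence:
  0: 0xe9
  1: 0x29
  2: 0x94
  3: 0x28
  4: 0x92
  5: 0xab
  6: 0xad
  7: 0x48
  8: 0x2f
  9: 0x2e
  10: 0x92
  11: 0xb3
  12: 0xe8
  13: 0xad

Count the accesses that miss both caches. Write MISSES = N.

MISSES = 7

  [0] addr=0xe9 blk=29 s=1: MISS | VC []
  [1] addr=0x29 blk=5 s=1: MISS | VC [29]
  [2] addr=0x94 blk=18 s=2: MISS | VC [29]
  [3] addr=0x28 blk=5 s=1: L1-HIT | VC [29]
  [4] addr=0x92 blk=18 s=2: L1-HIT | VC [29]
  [5] addr=0xab blk=21 s=1: MISS | VC [29, 5]
  [6] addr=0xad blk=21 s=1: L1-HIT | VC [29, 5]
  [7] addr=0x48 blk=9 s=1: MISS | VC [29, 5, 21]
  [8] addr=0x2f blk=5 s=1: VC-HIT | VC [29, 9, 21]
  [9] addr=0x2e blk=5 s=1: L1-HIT | VC [29, 9, 21]
  [10] addr=0x92 blk=18 s=2: L1-HIT | VC [29, 9, 21]
  [11] addr=0xb3 blk=22 s=2: MISS | VC [9, 21, 18]
  [12] addr=0xe8 blk=29 s=1: MISS | VC [21, 18, 5]
  [13] addr=0xad blk=21 s=1: VC-HIT | VC [29, 18, 5]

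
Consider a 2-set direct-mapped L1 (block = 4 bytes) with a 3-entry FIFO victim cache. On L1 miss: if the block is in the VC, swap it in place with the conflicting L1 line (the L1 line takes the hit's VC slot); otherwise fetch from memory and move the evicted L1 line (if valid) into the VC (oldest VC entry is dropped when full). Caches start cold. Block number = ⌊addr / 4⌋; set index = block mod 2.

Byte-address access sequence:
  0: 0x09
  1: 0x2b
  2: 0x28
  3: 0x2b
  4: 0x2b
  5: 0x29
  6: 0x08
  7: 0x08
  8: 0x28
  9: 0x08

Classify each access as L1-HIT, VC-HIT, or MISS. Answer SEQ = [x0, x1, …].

  [0] addr=0x9 blk=2 s=0: MISS | VC []
  [1] addr=0x2b blk=10 s=0: MISS | VC [2]
  [2] addr=0x28 blk=10 s=0: L1-HIT | VC [2]
  [3] addr=0x2b blk=10 s=0: L1-HIT | VC [2]
  [4] addr=0x2b blk=10 s=0: L1-HIT | VC [2]
  [5] addr=0x29 blk=10 s=0: L1-HIT | VC [2]
  [6] addr=0x8 blk=2 s=0: VC-HIT | VC [10]
  [7] addr=0x8 blk=2 s=0: L1-HIT | VC [10]
  [8] addr=0x28 blk=10 s=0: VC-HIT | VC [2]
  [9] addr=0x8 blk=2 s=0: VC-HIT | VC [10]

SEQ = [MISS, MISS, L1-HIT, L1-HIT, L1-HIT, L1-HIT, VC-HIT, L1-HIT, VC-HIT, VC-HIT]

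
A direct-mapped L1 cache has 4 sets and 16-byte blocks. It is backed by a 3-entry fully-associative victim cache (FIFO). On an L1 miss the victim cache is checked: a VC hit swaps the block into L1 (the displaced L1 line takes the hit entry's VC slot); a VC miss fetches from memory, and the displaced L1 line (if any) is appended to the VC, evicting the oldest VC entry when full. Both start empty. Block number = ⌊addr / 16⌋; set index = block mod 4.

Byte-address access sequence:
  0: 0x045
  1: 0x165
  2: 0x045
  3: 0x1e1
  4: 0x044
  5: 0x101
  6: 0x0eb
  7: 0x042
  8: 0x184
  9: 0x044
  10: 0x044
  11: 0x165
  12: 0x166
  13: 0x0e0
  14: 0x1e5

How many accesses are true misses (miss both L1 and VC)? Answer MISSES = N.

MISSES = 7

#0 0x45→b4/s0 MISS; vc=[]
#1 0x165→b22/s2 MISS; vc=[]
#2 0x45→b4/s0 L1-HIT; vc=[]
#3 0x1e1→b30/s2 MISS; vc=[22]
#4 0x44→b4/s0 L1-HIT; vc=[22]
#5 0x101→b16/s0 MISS; vc=[22,4]
#6 0xeb→b14/s2 MISS; vc=[22,4,30]
#7 0x42→b4/s0 VC-HIT; vc=[22,16,30]
#8 0x184→b24/s0 MISS; vc=[16,30,4]
#9 0x44→b4/s0 VC-HIT; vc=[16,30,24]
#10 0x44→b4/s0 L1-HIT; vc=[16,30,24]
#11 0x165→b22/s2 MISS; vc=[30,24,14]
#12 0x166→b22/s2 L1-HIT; vc=[30,24,14]
#13 0xe0→b14/s2 VC-HIT; vc=[30,24,22]
#14 0x1e5→b30/s2 VC-HIT; vc=[14,24,22]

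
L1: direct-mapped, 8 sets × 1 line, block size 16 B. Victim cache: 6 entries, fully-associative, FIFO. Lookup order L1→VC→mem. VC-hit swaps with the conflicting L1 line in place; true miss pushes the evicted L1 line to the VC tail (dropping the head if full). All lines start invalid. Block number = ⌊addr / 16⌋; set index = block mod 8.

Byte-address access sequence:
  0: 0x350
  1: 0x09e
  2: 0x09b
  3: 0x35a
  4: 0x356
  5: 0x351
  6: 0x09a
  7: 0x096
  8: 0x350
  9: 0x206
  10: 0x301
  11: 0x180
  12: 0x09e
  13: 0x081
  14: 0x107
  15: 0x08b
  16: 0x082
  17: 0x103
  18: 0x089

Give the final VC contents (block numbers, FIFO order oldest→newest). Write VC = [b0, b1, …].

0: 0x350 (blk 53, set 5) → MISS  vc=[]
1: 0x9e (blk 9, set 1) → MISS  vc=[]
2: 0x9b (blk 9, set 1) → L1-HIT  vc=[]
3: 0x35a (blk 53, set 5) → L1-HIT  vc=[]
4: 0x356 (blk 53, set 5) → L1-HIT  vc=[]
5: 0x351 (blk 53, set 5) → L1-HIT  vc=[]
6: 0x9a (blk 9, set 1) → L1-HIT  vc=[]
7: 0x96 (blk 9, set 1) → L1-HIT  vc=[]
8: 0x350 (blk 53, set 5) → L1-HIT  vc=[]
9: 0x206 (blk 32, set 0) → MISS  vc=[]
10: 0x301 (blk 48, set 0) → MISS  vc=[32]
11: 0x180 (blk 24, set 0) → MISS  vc=[32, 48]
12: 0x9e (blk 9, set 1) → L1-HIT  vc=[32, 48]
13: 0x81 (blk 8, set 0) → MISS  vc=[32, 48, 24]
14: 0x107 (blk 16, set 0) → MISS  vc=[32, 48, 24, 8]
15: 0x8b (blk 8, set 0) → VC-HIT  vc=[32, 48, 24, 16]
16: 0x82 (blk 8, set 0) → L1-HIT  vc=[32, 48, 24, 16]
17: 0x103 (blk 16, set 0) → VC-HIT  vc=[32, 48, 24, 8]
18: 0x89 (blk 8, set 0) → VC-HIT  vc=[32, 48, 24, 16]

VC = [32, 48, 24, 16]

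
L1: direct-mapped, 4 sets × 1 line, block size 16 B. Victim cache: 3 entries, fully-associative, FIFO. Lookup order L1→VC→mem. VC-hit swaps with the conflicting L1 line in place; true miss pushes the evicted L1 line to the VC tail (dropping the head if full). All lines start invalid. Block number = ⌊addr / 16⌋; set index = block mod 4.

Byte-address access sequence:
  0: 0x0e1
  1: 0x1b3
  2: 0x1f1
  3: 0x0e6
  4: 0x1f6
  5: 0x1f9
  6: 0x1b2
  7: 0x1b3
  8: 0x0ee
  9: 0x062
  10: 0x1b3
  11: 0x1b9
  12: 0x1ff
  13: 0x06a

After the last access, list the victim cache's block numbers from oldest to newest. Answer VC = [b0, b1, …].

0: 0xe1 (blk 14, set 2) → MISS  vc=[]
1: 0x1b3 (blk 27, set 3) → MISS  vc=[]
2: 0x1f1 (blk 31, set 3) → MISS  vc=[27]
3: 0xe6 (blk 14, set 2) → L1-HIT  vc=[27]
4: 0x1f6 (blk 31, set 3) → L1-HIT  vc=[27]
5: 0x1f9 (blk 31, set 3) → L1-HIT  vc=[27]
6: 0x1b2 (blk 27, set 3) → VC-HIT  vc=[31]
7: 0x1b3 (blk 27, set 3) → L1-HIT  vc=[31]
8: 0xee (blk 14, set 2) → L1-HIT  vc=[31]
9: 0x62 (blk 6, set 2) → MISS  vc=[31, 14]
10: 0x1b3 (blk 27, set 3) → L1-HIT  vc=[31, 14]
11: 0x1b9 (blk 27, set 3) → L1-HIT  vc=[31, 14]
12: 0x1ff (blk 31, set 3) → VC-HIT  vc=[27, 14]
13: 0x6a (blk 6, set 2) → L1-HIT  vc=[27, 14]

VC = [27, 14]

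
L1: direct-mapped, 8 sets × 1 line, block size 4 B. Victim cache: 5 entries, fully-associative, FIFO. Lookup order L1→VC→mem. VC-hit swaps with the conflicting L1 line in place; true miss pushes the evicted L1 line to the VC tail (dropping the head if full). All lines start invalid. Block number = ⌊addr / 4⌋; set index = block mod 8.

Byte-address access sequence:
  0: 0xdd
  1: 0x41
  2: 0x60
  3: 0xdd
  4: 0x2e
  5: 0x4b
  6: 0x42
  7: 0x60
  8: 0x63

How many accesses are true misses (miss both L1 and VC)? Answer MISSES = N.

MISSES = 5

#0 0xdd→b55/s7 MISS; vc=[]
#1 0x41→b16/s0 MISS; vc=[]
#2 0x60→b24/s0 MISS; vc=[16]
#3 0xdd→b55/s7 L1-HIT; vc=[16]
#4 0x2e→b11/s3 MISS; vc=[16]
#5 0x4b→b18/s2 MISS; vc=[16]
#6 0x42→b16/s0 VC-HIT; vc=[24]
#7 0x60→b24/s0 VC-HIT; vc=[16]
#8 0x63→b24/s0 L1-HIT; vc=[16]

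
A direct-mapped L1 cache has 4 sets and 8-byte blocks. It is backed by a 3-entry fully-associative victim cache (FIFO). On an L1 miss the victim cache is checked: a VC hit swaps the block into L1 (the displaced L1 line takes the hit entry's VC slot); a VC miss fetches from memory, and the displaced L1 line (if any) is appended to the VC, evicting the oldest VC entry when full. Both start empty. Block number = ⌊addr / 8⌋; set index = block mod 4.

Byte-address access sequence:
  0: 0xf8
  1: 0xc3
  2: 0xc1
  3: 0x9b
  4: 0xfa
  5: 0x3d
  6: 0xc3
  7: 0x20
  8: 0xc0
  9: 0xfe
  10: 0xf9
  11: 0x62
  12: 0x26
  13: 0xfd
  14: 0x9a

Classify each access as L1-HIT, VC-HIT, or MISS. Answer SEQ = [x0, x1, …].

SEQ = [MISS, MISS, L1-HIT, MISS, VC-HIT, MISS, L1-HIT, MISS, VC-HIT, VC-HIT, L1-HIT, MISS, VC-HIT, L1-HIT, MISS]

  [0] addr=0xf8 blk=31 s=3: MISS | VC []
  [1] addr=0xc3 blk=24 s=0: MISS | VC []
  [2] addr=0xc1 blk=24 s=0: L1-HIT | VC []
  [3] addr=0x9b blk=19 s=3: MISS | VC [31]
  [4] addr=0xfa blk=31 s=3: VC-HIT | VC [19]
  [5] addr=0x3d blk=7 s=3: MISS | VC [19, 31]
  [6] addr=0xc3 blk=24 s=0: L1-HIT | VC [19, 31]
  [7] addr=0x20 blk=4 s=0: MISS | VC [19, 31, 24]
  [8] addr=0xc0 blk=24 s=0: VC-HIT | VC [19, 31, 4]
  [9] addr=0xfe blk=31 s=3: VC-HIT | VC [19, 7, 4]
  [10] addr=0xf9 blk=31 s=3: L1-HIT | VC [19, 7, 4]
  [11] addr=0x62 blk=12 s=0: MISS | VC [7, 4, 24]
  [12] addr=0x26 blk=4 s=0: VC-HIT | VC [7, 12, 24]
  [13] addr=0xfd blk=31 s=3: L1-HIT | VC [7, 12, 24]
  [14] addr=0x9a blk=19 s=3: MISS | VC [12, 24, 31]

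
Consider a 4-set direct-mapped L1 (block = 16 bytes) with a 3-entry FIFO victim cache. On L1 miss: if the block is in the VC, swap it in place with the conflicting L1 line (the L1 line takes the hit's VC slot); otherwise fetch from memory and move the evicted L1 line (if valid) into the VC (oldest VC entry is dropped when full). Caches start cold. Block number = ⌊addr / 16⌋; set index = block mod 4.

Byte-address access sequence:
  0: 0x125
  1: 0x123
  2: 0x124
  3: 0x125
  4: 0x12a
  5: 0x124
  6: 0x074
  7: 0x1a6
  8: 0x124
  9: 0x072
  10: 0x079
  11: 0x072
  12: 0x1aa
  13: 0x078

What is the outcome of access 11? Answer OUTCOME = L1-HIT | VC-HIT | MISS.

OUTCOME = L1-HIT

#0 0x125→b18/s2 MISS; vc=[]
#1 0x123→b18/s2 L1-HIT; vc=[]
#2 0x124→b18/s2 L1-HIT; vc=[]
#3 0x125→b18/s2 L1-HIT; vc=[]
#4 0x12a→b18/s2 L1-HIT; vc=[]
#5 0x124→b18/s2 L1-HIT; vc=[]
#6 0x74→b7/s3 MISS; vc=[]
#7 0x1a6→b26/s2 MISS; vc=[18]
#8 0x124→b18/s2 VC-HIT; vc=[26]
#9 0x72→b7/s3 L1-HIT; vc=[26]
#10 0x79→b7/s3 L1-HIT; vc=[26]
#11 0x72→b7/s3 L1-HIT; vc=[26]
#12 0x1aa→b26/s2 VC-HIT; vc=[18]
#13 0x78→b7/s3 L1-HIT; vc=[18]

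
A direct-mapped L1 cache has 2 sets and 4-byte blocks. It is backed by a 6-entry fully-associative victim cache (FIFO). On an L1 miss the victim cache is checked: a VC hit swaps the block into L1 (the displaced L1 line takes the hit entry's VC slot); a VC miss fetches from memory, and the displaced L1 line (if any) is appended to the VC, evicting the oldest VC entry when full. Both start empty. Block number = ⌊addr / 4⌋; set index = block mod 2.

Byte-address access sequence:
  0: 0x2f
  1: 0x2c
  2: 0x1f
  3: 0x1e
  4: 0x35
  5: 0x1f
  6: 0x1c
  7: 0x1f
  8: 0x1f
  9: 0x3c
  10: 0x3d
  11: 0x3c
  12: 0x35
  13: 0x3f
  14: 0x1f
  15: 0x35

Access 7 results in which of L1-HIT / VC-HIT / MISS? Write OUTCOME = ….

  [0] addr=0x2f blk=11 s=1: MISS | VC []
  [1] addr=0x2c blk=11 s=1: L1-HIT | VC []
  [2] addr=0x1f blk=7 s=1: MISS | VC [11]
  [3] addr=0x1e blk=7 s=1: L1-HIT | VC [11]
  [4] addr=0x35 blk=13 s=1: MISS | VC [11, 7]
  [5] addr=0x1f blk=7 s=1: VC-HIT | VC [11, 13]
  [6] addr=0x1c blk=7 s=1: L1-HIT | VC [11, 13]
  [7] addr=0x1f blk=7 s=1: L1-HIT | VC [11, 13]
  [8] addr=0x1f blk=7 s=1: L1-HIT | VC [11, 13]
  [9] addr=0x3c blk=15 s=1: MISS | VC [11, 13, 7]
  [10] addr=0x3d blk=15 s=1: L1-HIT | VC [11, 13, 7]
  [11] addr=0x3c blk=15 s=1: L1-HIT | VC [11, 13, 7]
  [12] addr=0x35 blk=13 s=1: VC-HIT | VC [11, 15, 7]
  [13] addr=0x3f blk=15 s=1: VC-HIT | VC [11, 13, 7]
  [14] addr=0x1f blk=7 s=1: VC-HIT | VC [11, 13, 15]
  [15] addr=0x35 blk=13 s=1: VC-HIT | VC [11, 7, 15]

OUTCOME = L1-HIT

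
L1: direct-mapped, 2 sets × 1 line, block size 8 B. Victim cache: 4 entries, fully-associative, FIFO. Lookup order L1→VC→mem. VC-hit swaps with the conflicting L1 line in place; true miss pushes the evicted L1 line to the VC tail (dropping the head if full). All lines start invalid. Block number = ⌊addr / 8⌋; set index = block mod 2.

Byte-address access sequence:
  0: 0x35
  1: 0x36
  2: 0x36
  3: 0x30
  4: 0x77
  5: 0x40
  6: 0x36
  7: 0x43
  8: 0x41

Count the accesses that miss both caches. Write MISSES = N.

MISSES = 3

0: 0x35 (blk 6, set 0) → MISS  vc=[]
1: 0x36 (blk 6, set 0) → L1-HIT  vc=[]
2: 0x36 (blk 6, set 0) → L1-HIT  vc=[]
3: 0x30 (blk 6, set 0) → L1-HIT  vc=[]
4: 0x77 (blk 14, set 0) → MISS  vc=[6]
5: 0x40 (blk 8, set 0) → MISS  vc=[6, 14]
6: 0x36 (blk 6, set 0) → VC-HIT  vc=[8, 14]
7: 0x43 (blk 8, set 0) → VC-HIT  vc=[6, 14]
8: 0x41 (blk 8, set 0) → L1-HIT  vc=[6, 14]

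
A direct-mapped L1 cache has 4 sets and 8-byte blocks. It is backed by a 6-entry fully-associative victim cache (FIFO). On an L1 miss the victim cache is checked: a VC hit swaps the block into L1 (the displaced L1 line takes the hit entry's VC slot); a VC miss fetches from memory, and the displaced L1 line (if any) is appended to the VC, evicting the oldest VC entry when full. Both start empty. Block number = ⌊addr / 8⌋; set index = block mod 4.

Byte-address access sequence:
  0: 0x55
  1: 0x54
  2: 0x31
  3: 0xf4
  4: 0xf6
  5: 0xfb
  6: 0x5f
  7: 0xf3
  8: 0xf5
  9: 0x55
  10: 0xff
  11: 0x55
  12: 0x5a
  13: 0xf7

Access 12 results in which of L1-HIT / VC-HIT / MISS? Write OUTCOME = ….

0: 0x55 (blk 10, set 2) → MISS  vc=[]
1: 0x54 (blk 10, set 2) → L1-HIT  vc=[]
2: 0x31 (blk 6, set 2) → MISS  vc=[10]
3: 0xf4 (blk 30, set 2) → MISS  vc=[10, 6]
4: 0xf6 (blk 30, set 2) → L1-HIT  vc=[10, 6]
5: 0xfb (blk 31, set 3) → MISS  vc=[10, 6]
6: 0x5f (blk 11, set 3) → MISS  vc=[10, 6, 31]
7: 0xf3 (blk 30, set 2) → L1-HIT  vc=[10, 6, 31]
8: 0xf5 (blk 30, set 2) → L1-HIT  vc=[10, 6, 31]
9: 0x55 (blk 10, set 2) → VC-HIT  vc=[30, 6, 31]
10: 0xff (blk 31, set 3) → VC-HIT  vc=[30, 6, 11]
11: 0x55 (blk 10, set 2) → L1-HIT  vc=[30, 6, 11]
12: 0x5a (blk 11, set 3) → VC-HIT  vc=[30, 6, 31]
13: 0xf7 (blk 30, set 2) → VC-HIT  vc=[10, 6, 31]

OUTCOME = VC-HIT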